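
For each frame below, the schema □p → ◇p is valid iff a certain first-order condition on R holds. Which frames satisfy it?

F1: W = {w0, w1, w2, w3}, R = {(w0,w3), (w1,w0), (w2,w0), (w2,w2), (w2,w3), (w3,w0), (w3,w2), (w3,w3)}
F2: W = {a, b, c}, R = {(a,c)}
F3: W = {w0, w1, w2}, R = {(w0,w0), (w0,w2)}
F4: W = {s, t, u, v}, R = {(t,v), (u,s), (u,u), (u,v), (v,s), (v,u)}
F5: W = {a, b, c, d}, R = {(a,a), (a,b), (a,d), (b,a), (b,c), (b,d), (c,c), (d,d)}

This is the axiom for seriality; its first-order frame correspondent is ∀x ∃y Rxy.
F1: holds.
F2: fails — world b has no successor.
F3: fails — world w1 has no successor.
F4: fails — world s has no successor.
F5: holds.

F1, F5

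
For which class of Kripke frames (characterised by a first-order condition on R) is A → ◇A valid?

Replacing A by ¬A and contraposing gives the equivalent schema □A → A.
Suppose □A→A is valid. At any x set V(A)={w : Rxw}. Then □A holds at x, so A holds at x, i.e. Rxx.

Reflexivity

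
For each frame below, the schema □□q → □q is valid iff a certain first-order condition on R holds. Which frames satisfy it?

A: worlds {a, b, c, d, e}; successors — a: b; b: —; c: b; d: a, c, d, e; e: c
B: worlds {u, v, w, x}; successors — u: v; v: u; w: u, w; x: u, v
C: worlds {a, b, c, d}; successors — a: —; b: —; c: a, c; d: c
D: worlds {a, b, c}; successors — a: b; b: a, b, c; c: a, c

C, D

Frame correspondent (Sahlqvist): ∀x ∀y (Rxy → ∃z (Rxz ∧ Rzy)) — i.e. density.
A: fails — Rab but no z with Raz and Rzb.
B: fails — Ruv but no z with Ruz and Rzv.
C: condition met.
D: condition met.
Valid on: C, D.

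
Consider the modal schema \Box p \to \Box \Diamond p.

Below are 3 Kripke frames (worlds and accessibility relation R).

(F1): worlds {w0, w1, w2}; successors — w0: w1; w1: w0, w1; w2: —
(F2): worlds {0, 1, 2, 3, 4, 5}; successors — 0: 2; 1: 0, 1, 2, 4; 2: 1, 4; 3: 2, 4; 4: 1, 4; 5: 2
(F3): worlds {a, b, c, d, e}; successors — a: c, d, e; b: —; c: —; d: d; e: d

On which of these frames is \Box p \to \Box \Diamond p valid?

(F1)

This is the axiom for a generalized confluence (Geach) condition; its first-order frame correspondent is \forall x \forall z (xRz \to \exists w (xRw \wedge zRw)).
(F1): ✓.
(F2): fails — 0R2 but no w with 0Rw and 2Rw.
(F3): fails — aRc but no w with aRw and cRw.
Valid on: (F1).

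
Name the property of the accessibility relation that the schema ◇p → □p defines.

Partial functionality

This schema is the CD axiom.
Its frame correspondent is partial functionality — ∀x ∀y ∀z (Rxy ∧ Rxz → y = z).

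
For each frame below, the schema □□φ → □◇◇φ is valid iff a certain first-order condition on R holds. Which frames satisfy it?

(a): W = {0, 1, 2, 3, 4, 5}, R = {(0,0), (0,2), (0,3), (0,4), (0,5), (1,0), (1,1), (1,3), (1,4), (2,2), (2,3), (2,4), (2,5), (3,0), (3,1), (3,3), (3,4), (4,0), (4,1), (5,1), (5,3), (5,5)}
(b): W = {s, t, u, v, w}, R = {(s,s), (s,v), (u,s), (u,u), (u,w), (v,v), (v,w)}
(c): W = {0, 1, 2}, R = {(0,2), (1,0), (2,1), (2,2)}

The schema corresponds to a generalized confluence (Geach) condition: ∀x ∀z (xRz → ∃w (xR²w ∧ zR²w)).
(a): satisfies the condition.
(b): fails — uRw but no w* with uR²w* and wR²w*.
(c): satisfies the condition.

(a), (c)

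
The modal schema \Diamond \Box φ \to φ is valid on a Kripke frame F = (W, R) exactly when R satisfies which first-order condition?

This is frame-equivalent to φ → □◇φ (substitute ¬φ for φ and contrapose).
Suppose φ→□◇φ is valid. Take Rxy and set V(φ)={x}. Then φ at x, so □◇φ at x, so ◇φ at y, so some z with Ryz has φ; z=x, i.e. Ryx.
The converse is a direct semantic check.
So the correspondent is symmetry.

Symmetry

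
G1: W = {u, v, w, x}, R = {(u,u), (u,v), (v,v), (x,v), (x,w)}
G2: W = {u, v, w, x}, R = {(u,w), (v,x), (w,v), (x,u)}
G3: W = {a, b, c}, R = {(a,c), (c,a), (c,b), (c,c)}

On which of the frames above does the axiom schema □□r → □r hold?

The schema corresponds to density: ∀x ∀y (Rxy → ∃z (Rxz ∧ Rzy)).
G1: fails — Rxw but no z with Rxz and Rzw.
G2: fails — Rxu but no z with Rxz and Rzu.
G3: ✓.
Valid on: G3.

G3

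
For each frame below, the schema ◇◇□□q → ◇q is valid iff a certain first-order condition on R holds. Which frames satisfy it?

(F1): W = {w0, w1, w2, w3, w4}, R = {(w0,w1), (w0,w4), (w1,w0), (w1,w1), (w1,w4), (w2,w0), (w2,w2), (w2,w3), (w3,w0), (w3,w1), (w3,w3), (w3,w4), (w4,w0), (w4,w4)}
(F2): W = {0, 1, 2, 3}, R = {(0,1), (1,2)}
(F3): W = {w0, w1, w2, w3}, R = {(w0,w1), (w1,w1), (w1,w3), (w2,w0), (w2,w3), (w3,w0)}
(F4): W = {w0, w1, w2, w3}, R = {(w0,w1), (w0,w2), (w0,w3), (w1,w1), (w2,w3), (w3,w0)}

(F1), (F3)

Frame correspondent (Sahlqvist): ∀x ∀y (xR²y → ∃w (yR²w ∧ xRw)) — i.e. a generalized confluence (Geach) condition.
(F1): holds.
(F2): fails — 0R²2 but no w with 2R²w and 0Rw.
(F3): holds.
(F4): fails — w3R²w1 but no w with w1R²w and w3Rw.
Valid on: (F1), (F3).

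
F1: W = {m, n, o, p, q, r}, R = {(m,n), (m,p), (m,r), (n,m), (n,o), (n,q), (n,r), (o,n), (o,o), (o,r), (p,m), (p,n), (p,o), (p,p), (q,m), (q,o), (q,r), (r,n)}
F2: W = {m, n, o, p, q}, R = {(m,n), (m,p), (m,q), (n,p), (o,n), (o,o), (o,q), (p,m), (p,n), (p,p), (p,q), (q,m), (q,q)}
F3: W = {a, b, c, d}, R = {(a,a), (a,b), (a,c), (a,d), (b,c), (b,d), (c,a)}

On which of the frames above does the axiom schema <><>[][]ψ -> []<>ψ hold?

F2

This is the axiom for a generalized confluence (Geach) condition; its first-order frame correspondent is forall x forall y forall z ((x R^2 y & xRz) -> exists w (y R^2 w & zRw)).
F1: fails — mR²r, mRr but no w with rR²w and rRw.
F2: ✓.
F3: fails — aR²a, aRd but no w with aR²w and dRw.
Valid on: F2.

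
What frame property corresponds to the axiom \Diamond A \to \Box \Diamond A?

The Euclidean property

Suppose ◇A→□◇A is valid. Take Rxy, Rxz and set V(A)={y}. Then ◇A at x, so □◇A at x, so ◇A at z, so some w with Rzw has A; w=y, i.e. Rzy. By symmetry of the argument, Ryz.
The converse is a direct semantic check.
So the correspondent is the Euclidean property.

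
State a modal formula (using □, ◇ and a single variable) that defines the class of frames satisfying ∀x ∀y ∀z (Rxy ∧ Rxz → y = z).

This is partial functionality; the standard corresponding axiom is CD: ◇s → □s.

◇s → □s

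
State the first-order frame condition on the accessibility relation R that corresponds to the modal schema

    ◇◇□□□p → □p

∀x ∀y ∀z ((xR²y ∧ xRz) → ∃w (yR³w ∧ z = w))

This is a Sahlqvist (Geach-type) schema ◇^2□^3p → □^1◇^0p.
Minimal-valuation argument: fix x; take any y with xR^2y and any z with xR^1z. Set V(p) to the set of worlds R-reachable from y in exactly 3 steps. Then □^3p holds at y, so the antecedent holds at x; validity forces ◇^0p at z, giving a w with zR^0w and yR^3w.
First-order correspondent: ∀x ∀y ∀z ((xR²y ∧ xRz) → ∃w (yR³w ∧ z = w)).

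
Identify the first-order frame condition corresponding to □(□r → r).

shift-reflexivity

Suppose □(□r→r) is valid. Take Rxy and set V(r)={w : Ryw}. Then at y, □r holds; since □(□r→r) at x, □r→r at y, so r at y, i.e. Ryy.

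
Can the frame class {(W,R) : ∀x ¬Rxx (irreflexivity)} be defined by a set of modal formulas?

Not definable by any modal formula

Any modally definable frame class is closed under surjective bounded morphisms.
The 4-cycle (worlds 0,1,2,3 with 0→1→2→3→0) is irreflexive, and the map sending every world to a single reflexive point • is a surjective bounded morphism (forth: every edge maps to (•,•); back: every world has a successor). So any modal formula valid on the 4-cycle is also valid on the reflexive point, which is not irreflexive.
Hence irreflexivity is not modally definable.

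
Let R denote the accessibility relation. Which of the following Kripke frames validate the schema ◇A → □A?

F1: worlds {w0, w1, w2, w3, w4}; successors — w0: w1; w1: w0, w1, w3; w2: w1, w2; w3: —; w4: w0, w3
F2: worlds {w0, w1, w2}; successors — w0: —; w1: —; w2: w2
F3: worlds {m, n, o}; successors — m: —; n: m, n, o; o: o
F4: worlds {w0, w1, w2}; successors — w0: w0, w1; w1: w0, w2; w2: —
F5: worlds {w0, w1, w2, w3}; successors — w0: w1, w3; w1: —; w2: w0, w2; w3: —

This is the axiom for partial functionality; its first-order frame correspondent is ∀x ∀y ∀z (Rxy ∧ Rxz → y = z).
F1: fails — w1 sees both w0 and w1.
F2: condition met.
F3: fails — n sees both m and n.
F4: fails — w0 sees both w0 and w1.
F5: fails — w0 sees both w1 and w3.

F2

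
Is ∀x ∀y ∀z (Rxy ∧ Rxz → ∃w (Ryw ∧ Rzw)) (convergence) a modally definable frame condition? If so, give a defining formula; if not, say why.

This is a Sahlqvist condition; the .2 axiom ◇□p → □◇p defines it.
Suppose ◇□p→□◇p is valid. Take Rxy, Rxz and set V(p)={w : Ryw}. Then □p at y so ◇□p at x, so □◇p at x, so ◇p at z, giving w with Rzw and Ryw.

Yes, by ◇□p → □◇p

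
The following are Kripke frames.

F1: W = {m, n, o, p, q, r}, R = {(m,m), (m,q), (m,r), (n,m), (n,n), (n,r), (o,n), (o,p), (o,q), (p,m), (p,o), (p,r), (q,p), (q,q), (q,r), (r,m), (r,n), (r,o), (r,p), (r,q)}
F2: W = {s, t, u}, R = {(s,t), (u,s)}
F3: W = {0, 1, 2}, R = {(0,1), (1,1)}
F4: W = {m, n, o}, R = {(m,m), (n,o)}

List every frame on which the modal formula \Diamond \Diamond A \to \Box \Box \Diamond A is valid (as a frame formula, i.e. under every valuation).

F3, F4

This is the axiom for a generalized confluence (Geach) condition; its first-order frame correspondent is \forall x \forall y \forall z ((x R^2 y \wedge x R^2 z) \to \exists w (y = w \wedge zRw)).
F1: fails — mR²m, mR²o but no w with m=w and oRw.
F2: fails — uR²t, uR²t but no w with t=w and tRw.
F3: condition met.
F4: condition met.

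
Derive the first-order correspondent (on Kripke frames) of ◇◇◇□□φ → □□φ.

This is a Sahlqvist (Geach-type) schema ◇^3□^2φ → □^2◇^0φ.
Minimal-valuation argument: fix x; take any y with xR^3y and any z with xR^2z. Set V(φ) to the set of worlds R-reachable from y in exactly 2 steps. Then □^2φ holds at y, so the antecedent holds at x; validity forces ◇^0φ at z, giving a w with zR^0w and yR^2w.
First-order correspondent: ∀x ∀y ∀z ((xR³y ∧ xR²z) → ∃w (yR²w ∧ z = w)).

∀x ∀y ∀z ((xR³y ∧ xR²z) → ∃w (yR²w ∧ z = w))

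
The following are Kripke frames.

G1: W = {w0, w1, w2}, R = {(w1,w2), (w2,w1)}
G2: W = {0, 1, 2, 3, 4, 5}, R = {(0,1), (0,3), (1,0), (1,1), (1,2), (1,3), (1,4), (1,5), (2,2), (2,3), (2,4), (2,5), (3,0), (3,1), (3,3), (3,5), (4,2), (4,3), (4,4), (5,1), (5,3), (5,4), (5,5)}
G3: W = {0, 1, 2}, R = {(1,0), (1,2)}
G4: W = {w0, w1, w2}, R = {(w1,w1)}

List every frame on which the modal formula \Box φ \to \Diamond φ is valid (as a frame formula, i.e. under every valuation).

This is the axiom for seriality; its first-order frame correspondent is \forall x \exists y Rxy.
G1: fails — world w0 has no successor.
G2: condition met.
G3: fails — world 0 has no successor.
G4: fails — world w0 has no successor.
Valid on: G2.

G2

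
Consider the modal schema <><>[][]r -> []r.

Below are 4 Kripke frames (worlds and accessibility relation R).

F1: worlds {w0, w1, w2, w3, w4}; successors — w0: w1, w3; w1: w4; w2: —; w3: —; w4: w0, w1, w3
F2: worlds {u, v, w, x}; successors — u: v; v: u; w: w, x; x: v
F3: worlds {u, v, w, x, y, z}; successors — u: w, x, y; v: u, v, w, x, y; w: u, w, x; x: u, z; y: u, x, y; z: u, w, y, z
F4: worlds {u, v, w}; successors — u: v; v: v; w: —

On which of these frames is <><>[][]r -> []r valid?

The schema corresponds to a generalized confluence (Geach) condition: forall x forall y forall z ((x R^2 y & xRz) -> exists w (y R^2 w & z = w)).
F1: fails — w1R²w1, w1Rw4 but no w with w1R²w and w4=w.
F2: fails — uR²u, uRv but no t with uR²t and v=t.
F3: fails — vR²u, vRv but no t with uR²t and v=t.
F4: condition met.

F4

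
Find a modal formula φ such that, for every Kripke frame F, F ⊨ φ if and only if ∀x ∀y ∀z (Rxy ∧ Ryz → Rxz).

□q → □□q

The condition is transitivity. The 4 schema □q → □□q defines it.
Suppose □q→□□q is valid. Take Rxy, Ryz and set V(q)={w : Rxw}. Then □q at x, so □□q at x, so □q at y, so q at z, i.e. Rxz.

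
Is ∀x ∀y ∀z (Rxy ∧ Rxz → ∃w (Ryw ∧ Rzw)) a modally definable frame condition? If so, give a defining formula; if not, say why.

Yes — defined by ◇□p → □◇p

Yes: it is convergence, defined by the .2 schema ◇□p → □◇p.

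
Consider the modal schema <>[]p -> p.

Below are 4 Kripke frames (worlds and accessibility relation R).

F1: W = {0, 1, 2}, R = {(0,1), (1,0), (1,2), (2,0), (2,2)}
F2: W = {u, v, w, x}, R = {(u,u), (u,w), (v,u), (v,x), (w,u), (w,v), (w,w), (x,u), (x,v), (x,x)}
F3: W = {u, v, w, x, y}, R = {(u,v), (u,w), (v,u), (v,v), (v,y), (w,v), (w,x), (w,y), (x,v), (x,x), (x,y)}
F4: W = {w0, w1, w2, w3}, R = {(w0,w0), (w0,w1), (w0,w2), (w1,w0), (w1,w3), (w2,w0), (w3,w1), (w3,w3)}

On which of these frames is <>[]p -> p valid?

This is the axiom for symmetry; its first-order frame correspondent is forall x forall y (Rxy -> Ryx).
F1: fails — R12 but not R21.
F2: fails — Rvu but not Ruv.
F3: fails — Ruw but not Rwu.
F4: condition met.

F4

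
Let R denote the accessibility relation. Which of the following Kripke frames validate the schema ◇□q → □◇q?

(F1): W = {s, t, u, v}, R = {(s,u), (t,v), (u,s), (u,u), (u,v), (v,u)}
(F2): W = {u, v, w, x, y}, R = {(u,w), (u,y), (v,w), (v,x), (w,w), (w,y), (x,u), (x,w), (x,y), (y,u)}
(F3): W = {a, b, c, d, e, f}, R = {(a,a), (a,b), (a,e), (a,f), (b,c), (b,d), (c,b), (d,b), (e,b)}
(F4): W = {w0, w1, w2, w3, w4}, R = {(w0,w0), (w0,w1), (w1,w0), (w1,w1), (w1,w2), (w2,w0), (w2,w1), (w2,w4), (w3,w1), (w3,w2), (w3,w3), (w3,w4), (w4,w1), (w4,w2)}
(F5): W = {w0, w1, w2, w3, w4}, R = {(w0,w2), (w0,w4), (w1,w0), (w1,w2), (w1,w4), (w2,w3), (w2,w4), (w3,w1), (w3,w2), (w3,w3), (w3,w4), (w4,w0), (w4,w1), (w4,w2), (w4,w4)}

This is the axiom for convergence; its first-order frame correspondent is ∀x ∀y ∀z (Rxy ∧ Rxz → ∃w (Ryw ∧ Rzw)).
(F1): ✓.
(F2): fails — Ruw and Ruy but w and y have no common successor.
(F3): fails — Rab and Rae but b and e have no common successor.
(F4): ✓.
(F5): ✓.

(F1), (F4), (F5)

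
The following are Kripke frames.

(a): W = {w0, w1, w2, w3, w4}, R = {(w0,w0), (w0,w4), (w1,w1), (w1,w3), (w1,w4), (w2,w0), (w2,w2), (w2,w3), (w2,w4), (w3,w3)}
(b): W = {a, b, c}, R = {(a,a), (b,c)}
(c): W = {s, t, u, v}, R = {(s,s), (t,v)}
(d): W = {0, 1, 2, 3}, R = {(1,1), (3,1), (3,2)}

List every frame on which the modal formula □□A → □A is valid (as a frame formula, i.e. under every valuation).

(a)

This is the axiom for density; its first-order frame correspondent is ∀x ∀y (Rxy → ∃z (Rxz ∧ Rzy)).
(a): condition met.
(b): fails — Rbc but no z with Rbz and Rzc.
(c): fails — Rtv but no z with Rtz and Rzv.
(d): fails — R32 but no z with R3z and Rz2.
Valid on: (a).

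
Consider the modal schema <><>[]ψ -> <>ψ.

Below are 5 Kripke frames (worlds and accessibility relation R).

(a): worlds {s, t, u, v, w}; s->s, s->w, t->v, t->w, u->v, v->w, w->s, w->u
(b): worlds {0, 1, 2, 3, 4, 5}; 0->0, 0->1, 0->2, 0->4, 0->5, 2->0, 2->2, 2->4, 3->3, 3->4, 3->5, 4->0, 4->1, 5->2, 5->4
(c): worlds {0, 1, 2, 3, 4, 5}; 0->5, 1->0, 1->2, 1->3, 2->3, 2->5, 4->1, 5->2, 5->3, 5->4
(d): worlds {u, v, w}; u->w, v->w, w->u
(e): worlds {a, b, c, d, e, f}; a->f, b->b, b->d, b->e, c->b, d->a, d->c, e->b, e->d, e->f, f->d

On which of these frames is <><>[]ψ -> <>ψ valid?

(d)

The schema corresponds to a generalized confluence (Geach) condition: forall x forall y (x R^2 y -> exists w (yRw & xRw)).
(a): fails — sR²u but no w* with uRw* and sRw*.
(b): fails — 0R²1 but no w with 1Rw and 0Rw.
(c): fails — 0R²3 but no w with 3Rw and 0Rw.
(d): satisfies the condition.
(e): fails — aR²d but no w with dRw and aRw.
Valid on: (d).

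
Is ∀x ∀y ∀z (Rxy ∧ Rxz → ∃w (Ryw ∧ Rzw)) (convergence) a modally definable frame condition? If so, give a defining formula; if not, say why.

This is a Sahlqvist condition; the .2 axiom ◇□p → □◇p defines it.
Suppose ◇□p→□◇p is valid. Take Rxy, Rxz and set V(p)={w : Ryw}. Then □p at y so ◇□p at x, so □◇p at x, so ◇p at z, giving w with Rzw and Ryw.

Yes, by ◇□p → □◇p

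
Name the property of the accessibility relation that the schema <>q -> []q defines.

Partial functionality

This schema is the CD axiom.
It corresponds to partial functionality: forall x forall y forall z (Rxy & Rxz -> y = z).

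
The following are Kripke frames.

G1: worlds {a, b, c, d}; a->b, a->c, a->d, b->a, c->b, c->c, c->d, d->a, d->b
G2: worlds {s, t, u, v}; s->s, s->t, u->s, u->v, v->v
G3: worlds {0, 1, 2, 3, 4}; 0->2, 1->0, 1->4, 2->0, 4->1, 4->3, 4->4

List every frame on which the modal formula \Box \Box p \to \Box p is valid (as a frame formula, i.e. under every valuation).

The schema corresponds to density: \forall x \forall y (Rxy \to \exists z (Rxz \wedge Rzy)).
G1: fails — Rba but no z with Rbz and Rza.
G2: ✓.
G3: fails — R10 but no z with R1z and Rz0.
Valid on: G2.

G2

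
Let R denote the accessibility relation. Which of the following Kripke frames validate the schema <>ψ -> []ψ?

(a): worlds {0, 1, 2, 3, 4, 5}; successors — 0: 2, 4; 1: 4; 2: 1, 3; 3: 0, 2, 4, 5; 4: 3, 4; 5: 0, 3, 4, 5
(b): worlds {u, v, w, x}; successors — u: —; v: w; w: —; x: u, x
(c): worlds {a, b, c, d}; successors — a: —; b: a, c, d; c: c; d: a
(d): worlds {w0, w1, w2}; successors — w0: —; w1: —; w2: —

This is the axiom for partial functionality; its first-order frame correspondent is forall x forall y forall z (Rxy & Rxz -> y = z).
(a): fails — 0 sees both 2 and 4.
(b): fails — x sees both u and x.
(c): fails — b sees both a and c.
(d): condition met.

(d)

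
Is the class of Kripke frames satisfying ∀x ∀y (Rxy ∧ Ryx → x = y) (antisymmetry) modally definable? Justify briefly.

Any modally definable frame class is closed under surjective bounded morphisms.
The 8-cycle (worlds s,t,u,v,w,x,y,z with s→t→u→v→w→x→y→z→s) is antisymmetric. Sending even-indexed worlds to a and odd-indexed worlds to b is a surjective bounded morphism onto the two-world frame with a↔b, which is not antisymmetric.
So no modal formula (or set of formulas) defines exactly the antisymmetric frames.

Not modally definable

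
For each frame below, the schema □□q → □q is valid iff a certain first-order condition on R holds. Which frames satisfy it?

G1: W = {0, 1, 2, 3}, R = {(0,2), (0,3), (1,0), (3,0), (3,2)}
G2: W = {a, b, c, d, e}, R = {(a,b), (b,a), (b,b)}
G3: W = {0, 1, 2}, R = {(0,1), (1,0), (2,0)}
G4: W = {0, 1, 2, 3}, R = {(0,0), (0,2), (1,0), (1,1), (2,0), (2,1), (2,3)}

The schema corresponds to density: ∀x ∀y (Rxy → ∃z (Rxz ∧ Rzy)).
G1: fails — R10 but no z with R1z and Rz0.
G2: condition met.
G3: fails — R01 but no z with R0z and Rz1.
G4: fails — R23 but no z with R2z and Rz3.

G2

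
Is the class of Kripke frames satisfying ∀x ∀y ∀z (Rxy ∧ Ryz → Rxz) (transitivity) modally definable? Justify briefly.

Definable; □p → □□p defines it

This is a Sahlqvist condition; the 4 axiom □p → □□p defines it.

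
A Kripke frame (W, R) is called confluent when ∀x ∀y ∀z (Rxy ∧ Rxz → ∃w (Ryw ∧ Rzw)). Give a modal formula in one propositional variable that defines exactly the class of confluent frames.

◇□p → □◇p

A defining formula is ◇□p → □◇p (the .2 axiom).
Suppose ◇□p→□◇p is valid. Take Rxy, Rxz and set V(p)={w : Ryw}. Then □p at y so ◇□p at x, so □◇p at x, so ◇p at z, giving w with Rzw and Ryw.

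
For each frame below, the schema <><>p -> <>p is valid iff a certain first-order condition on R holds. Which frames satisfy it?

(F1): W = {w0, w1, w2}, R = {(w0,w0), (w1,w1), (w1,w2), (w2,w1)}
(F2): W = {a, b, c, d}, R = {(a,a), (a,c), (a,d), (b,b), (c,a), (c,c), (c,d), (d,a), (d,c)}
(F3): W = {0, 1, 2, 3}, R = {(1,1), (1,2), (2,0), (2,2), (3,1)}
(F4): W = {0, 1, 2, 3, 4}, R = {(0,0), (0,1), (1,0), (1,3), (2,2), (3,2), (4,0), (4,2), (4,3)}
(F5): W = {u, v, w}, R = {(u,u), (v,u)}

(F5)

Frame correspondent (Sahlqvist): forall x forall y (x R^2 y -> exists w (y = w & xRw)) — i.e. a generalized confluence (Geach) condition.
(F1): fails — w2R²w2 but no w with w2=w and w2Rw.
(F2): fails — dR²d but no w with d=w and dRw.
(F3): fails — 1R²0 but no w with 0=w and 1Rw.
(F4): fails — 0R²3 but no w with 3=w and 0Rw.
(F5): holds.
Valid on: (F5).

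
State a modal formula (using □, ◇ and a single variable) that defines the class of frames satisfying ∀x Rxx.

□q → q

A defining formula is □q → q (the T axiom).
Suppose □q→q is valid. At any x set V(q)={w : Rxw}. Then □q holds at x, so q holds at x, i.e. Rxx.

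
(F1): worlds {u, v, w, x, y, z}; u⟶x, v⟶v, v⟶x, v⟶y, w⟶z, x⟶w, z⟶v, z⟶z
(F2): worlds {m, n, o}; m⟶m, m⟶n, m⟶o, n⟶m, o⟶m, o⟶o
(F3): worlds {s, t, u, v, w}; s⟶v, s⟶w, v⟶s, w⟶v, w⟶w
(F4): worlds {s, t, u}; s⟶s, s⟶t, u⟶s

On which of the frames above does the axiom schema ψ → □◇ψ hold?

The schema corresponds to symmetry: ∀x ∀y (Rxy → Ryx).
(F1): fails — Rxw but not Rwx.
(F2): holds.
(F3): fails — Rsw but not Rws.
(F4): fails — Rus but not Rsu.
Valid on: (F2).

(F2)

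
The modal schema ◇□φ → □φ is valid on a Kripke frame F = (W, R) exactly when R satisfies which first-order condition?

This schema is equivalent to the 5 axiom ◇φ → □◇φ.
Its frame correspondent is the Euclidean property — ∀x ∀y ∀z (Rxy ∧ Rxz → Ryz).

the Euclidean property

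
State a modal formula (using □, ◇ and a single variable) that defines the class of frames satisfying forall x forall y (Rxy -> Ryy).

This is shift-reflexivity; the standard corresponding axiom is T□: □(□s → s).

□(□s → s)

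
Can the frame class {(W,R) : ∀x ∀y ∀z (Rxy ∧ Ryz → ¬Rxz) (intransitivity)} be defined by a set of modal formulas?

No

Any modally definable frame class is closed under surjective bounded morphisms.
The 7-cycle (worlds w0,w1,w2,w3,w4,w5,w6 with w0→w1→w2→w3→w4→w5→w6→w0) is intransitive. Mapping every world to a single reflexive point • is a surjective bounded morphism; the reflexive point is not intransitive (R••∧R•• but R••).
So the class is not modally definable.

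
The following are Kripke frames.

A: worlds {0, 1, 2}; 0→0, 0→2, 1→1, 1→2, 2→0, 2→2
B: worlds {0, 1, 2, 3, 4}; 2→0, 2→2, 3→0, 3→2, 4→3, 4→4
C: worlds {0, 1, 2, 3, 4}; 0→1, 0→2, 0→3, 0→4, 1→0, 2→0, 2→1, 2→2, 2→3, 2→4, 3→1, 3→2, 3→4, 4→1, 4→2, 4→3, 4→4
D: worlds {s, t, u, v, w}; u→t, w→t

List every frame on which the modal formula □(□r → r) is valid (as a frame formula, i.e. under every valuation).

The schema corresponds to shift-reflexivity: ∀x ∀y (Rxy → Ryy).
A: holds.
B: fails — R43 but not R33.
C: fails — R10 but not R00.
D: fails — Rwt but not Rtt.

A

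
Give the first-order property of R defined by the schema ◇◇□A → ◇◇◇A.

∀x ∀y (xR²y → ∃w (yRw ∧ xR³w))

This is a Sahlqvist (Geach-type) schema ◇^2□^1A → □^0◇^3A.
Minimal-valuation argument: fix x; take any y with xR^2y and any z with xR^0z. Set V(A) to the set of worlds R-reachable from y in exactly 1 step. Then □^1A holds at y, so the antecedent holds at x; validity forces ◇^3A at z, giving a w with zR^3w and yR^1w.
First-order correspondent: ∀x ∀y (xR²y → ∃w (yRw ∧ xR³w)).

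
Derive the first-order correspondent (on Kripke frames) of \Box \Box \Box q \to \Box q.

\forall x \forall z (xRz \to \exists w (x R^3 w \wedge z = w))

This is a Sahlqvist (Geach-type) schema ◇^0□^3q → □^1◇^0q.
Minimal-valuation argument: fix x; take any y with xR^0y and any z with xR^1z. Set V(q) to the set of worlds R-reachable from y in exactly 3 steps. Then □^3q holds at y, so the antecedent holds at x; validity forces ◇^0q at z, giving a w with zR^0w and yR^3w.
First-order correspondent: \forall x \forall z (xRz \to \exists w (x R^3 w \wedge z = w)).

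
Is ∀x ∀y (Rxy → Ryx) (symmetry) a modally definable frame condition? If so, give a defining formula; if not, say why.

Yes, by r → □◇r

Yes: it is symmetry, defined by the B schema r → □◇r.
Suppose r→□◇r is valid. Take Rxy and set V(r)={x}. Then r at x, so □◇r at x, so ◇r at y, so some z with Ryz has r; z=x, i.e. Ryx.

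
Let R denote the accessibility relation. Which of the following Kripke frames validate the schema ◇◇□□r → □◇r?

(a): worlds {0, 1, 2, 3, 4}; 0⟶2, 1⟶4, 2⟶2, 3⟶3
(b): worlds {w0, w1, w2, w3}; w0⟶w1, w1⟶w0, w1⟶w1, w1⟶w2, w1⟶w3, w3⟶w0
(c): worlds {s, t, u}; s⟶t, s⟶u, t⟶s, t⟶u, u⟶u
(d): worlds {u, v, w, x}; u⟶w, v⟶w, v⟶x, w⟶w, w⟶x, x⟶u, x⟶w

Frame correspondent (Sahlqvist): ∀x ∀y ∀z ((xR²y ∧ xRz) → ∃w (yR²w ∧ zRw)) — i.e. a generalized confluence (Geach) condition.
(a): holds.
(b): fails — w0R²w2, w0Rw1 but no w with w2R²w and w1Rw.
(c): holds.
(d): holds.
Valid on: (a), (c), (d).

(a), (c), (d)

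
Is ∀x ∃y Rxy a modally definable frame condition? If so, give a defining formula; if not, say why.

The condition is seriality. A defining modal formula is □p → ◇p.
Suppose □p→◇p is valid. At any x set V(p)=W. Then □p at x, so ◇p at x, so x has a successor.

Yes, by □p → ◇p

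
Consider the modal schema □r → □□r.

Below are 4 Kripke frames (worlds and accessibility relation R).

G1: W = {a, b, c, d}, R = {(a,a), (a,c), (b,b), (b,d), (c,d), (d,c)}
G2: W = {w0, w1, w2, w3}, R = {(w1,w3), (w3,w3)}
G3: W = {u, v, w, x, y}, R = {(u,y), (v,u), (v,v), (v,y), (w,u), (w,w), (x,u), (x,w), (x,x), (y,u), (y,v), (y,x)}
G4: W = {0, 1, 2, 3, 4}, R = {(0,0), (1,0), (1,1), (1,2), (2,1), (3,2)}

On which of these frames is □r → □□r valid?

G2

This is the axiom for transitivity; its first-order frame correspondent is ∀x ∀y ∀z (Rxy ∧ Ryz → Rxz).
G1: fails — Rcd and Rdc but not Rcc.
G2: ✓.
G3: fails — Ryx and Rxw but not Ryw.
G4: fails — R32 and R21 but not R31.
Valid on: G2.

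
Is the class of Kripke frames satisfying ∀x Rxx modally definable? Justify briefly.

Yes: it is reflexivity, defined by the T schema □p → p.
Suppose □p→p is valid. At any x set V(p)={w : Rxw}. Then □p holds at x, so p holds at x, i.e. Rxx.

Definable; □p → p defines it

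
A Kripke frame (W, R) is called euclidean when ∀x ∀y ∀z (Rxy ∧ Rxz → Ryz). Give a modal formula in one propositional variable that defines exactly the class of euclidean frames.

This is the Euclidean property; the standard corresponding axiom is 5: ◇s → □◇s.
Suppose ◇s→□◇s is valid. Take Rxy, Rxz and set V(s)={y}. Then ◇s at x, so □◇s at x, so ◇s at z, so some w with Rzw has s; w=y, i.e. Rzy. By symmetry of the argument, Ryz.

◇s → □◇s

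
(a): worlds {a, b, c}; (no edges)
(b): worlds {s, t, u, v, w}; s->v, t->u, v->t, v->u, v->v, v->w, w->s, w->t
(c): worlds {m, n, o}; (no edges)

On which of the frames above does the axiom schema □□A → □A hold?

(a), (c)

The schema corresponds to density: ∀x ∀y (Rxy → ∃z (Rxz ∧ Rzy)).
(a): holds.
(b): fails — Rwt but no z with Rwz and Rzt.
(c): holds.
Valid on: (a), (c).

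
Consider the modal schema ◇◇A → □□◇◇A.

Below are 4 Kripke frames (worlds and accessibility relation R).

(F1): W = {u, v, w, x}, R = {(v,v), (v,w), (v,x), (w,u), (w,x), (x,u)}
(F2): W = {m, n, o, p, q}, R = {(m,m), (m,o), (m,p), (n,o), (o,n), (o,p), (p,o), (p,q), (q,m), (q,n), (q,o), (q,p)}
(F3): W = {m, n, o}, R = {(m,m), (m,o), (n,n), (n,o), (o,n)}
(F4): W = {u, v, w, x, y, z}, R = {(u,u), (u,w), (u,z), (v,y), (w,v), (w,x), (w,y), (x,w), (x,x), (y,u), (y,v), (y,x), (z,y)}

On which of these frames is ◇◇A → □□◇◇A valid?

none

Frame correspondent (Sahlqvist): ∀x ∀y ∀z ((xR²y ∧ xR²z) → ∃w (y = w ∧ zR²w)) — i.e. a generalized confluence (Geach) condition.
(F1): fails — vR²u, vR²u but no t with u=t and uR²t.
(F2): fails — mR²m, mR²n but no w with m=w and nR²w.
(F3): fails — mR²m, mR²n but no w with m=w and nR²w.
(F4): fails — uR²u, uR²x but no t with u=t and xR²t.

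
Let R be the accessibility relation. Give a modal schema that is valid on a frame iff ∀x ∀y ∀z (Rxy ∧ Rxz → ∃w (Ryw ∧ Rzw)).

This is convergence; the standard corresponding axiom is .2: ◇□q → □◇q.
Suppose ◇□q→□◇q is valid. Take Rxy, Rxz and set V(q)={w : Ryw}. Then □q at y so ◇□q at x, so □◇q at x, so ◇q at z, giving w with Rzw and Ryw.

◇□q → □◇q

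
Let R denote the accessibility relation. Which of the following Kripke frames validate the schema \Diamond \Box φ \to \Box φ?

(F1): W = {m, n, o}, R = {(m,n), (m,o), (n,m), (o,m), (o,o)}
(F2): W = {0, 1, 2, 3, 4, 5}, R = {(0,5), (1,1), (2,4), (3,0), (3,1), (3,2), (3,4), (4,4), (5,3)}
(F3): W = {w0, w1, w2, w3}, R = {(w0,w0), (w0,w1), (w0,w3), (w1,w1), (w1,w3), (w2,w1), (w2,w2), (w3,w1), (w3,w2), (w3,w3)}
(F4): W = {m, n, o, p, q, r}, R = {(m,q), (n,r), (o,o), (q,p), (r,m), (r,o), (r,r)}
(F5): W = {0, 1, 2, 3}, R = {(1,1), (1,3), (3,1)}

none

Frame correspondent (Sahlqvist): \forall x \forall y \forall z ((xRy \wedge xRz) \to \exists w (yRw \wedge z = w)) — i.e. a generalized confluence (Geach) condition.
(F1): fails — mRn, mRn but no w with nRw and n=w.
(F2): fails — 0R5, 0R5 but no w with 5Rw and 5=w.
(F3): fails — w0Rw1, w0Rw0 but no w with w1Rw and w0=w.
(F4): fails — mRq, mRq but no w with qRw and q=w.
(F5): fails — 1R3, 1R3 but no w with 3Rw and 3=w.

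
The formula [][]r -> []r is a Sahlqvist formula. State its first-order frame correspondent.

Suppose □□r→□r is valid. Take Rxy and set V(r)={w : xR²w}. Then □□r at x, so □r at x, so r at y, i.e. ∃z(Rxz∧Rzy).

density: forall x forall y (Rxy -> exists z (Rxz & Rzy))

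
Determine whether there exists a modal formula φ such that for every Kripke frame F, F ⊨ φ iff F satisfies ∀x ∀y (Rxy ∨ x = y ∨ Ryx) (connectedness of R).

If a class were modally definable it would be closed under disjoint unions (Goldblatt–Thomason).
Take 4 disjoint single-world reflexive frames: each is trivially connected, but their disjoint union has 4 worlds with no edge between distinct components, so it is not connected.
Hence connectedness of R is not modally definable.

Not modally definable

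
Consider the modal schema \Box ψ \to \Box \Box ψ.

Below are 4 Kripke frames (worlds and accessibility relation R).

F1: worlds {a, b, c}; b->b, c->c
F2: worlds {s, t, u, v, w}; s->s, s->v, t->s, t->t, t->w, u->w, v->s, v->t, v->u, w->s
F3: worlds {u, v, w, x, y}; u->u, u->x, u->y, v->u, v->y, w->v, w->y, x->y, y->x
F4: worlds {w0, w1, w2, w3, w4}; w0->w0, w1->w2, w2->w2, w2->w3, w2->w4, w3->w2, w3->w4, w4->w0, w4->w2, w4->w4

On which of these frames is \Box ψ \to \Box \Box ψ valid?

The schema corresponds to transitivity: \forall x \forall y \forall z (Rxy \wedge Ryz \to Rxz).
F1: ✓.
F2: fails — Ruw and Rws but not Rus.
F3: fails — Ryx and Rxy but not Ryy.
F4: fails — Rw1w2 and Rw2w4 but not Rw1w4.

F1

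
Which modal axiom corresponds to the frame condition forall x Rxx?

A defining formula is □q → q (the T axiom).
Suppose □q→q is valid. At any x set V(q)={w : Rxw}. Then □q holds at x, so q holds at x, i.e. Rxx.

□q → q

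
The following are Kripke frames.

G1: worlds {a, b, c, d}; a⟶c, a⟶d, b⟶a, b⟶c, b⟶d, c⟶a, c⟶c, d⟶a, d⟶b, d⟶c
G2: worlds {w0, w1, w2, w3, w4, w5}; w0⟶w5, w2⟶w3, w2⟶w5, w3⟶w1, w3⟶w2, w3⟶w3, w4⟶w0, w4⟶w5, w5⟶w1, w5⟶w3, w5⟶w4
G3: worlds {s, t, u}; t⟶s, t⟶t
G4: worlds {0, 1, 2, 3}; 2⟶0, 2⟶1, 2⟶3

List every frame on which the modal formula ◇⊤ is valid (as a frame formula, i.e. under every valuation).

Frame correspondent (Sahlqvist): ∀x ∃y Rxy — i.e. seriality.
G1: condition met.
G2: fails — world w1 has no successor.
G3: fails — world s has no successor.
G4: fails — world 0 has no successor.
Valid on: G1.

G1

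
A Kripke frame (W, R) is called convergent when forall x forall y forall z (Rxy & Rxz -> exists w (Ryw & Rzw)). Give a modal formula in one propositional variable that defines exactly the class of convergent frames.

◇□s → □◇s

A defining formula is ◇□s → □◇s (the .2 axiom).
Suppose ◇□s→□◇s is valid. Take Rxy, Rxz and set V(s)={w : Ryw}. Then □s at y so ◇□s at x, so □◇s at x, so ◇s at z, giving w with Rzw and Ryw.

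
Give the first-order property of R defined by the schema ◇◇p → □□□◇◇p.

This is a Sahlqvist (Geach-type) schema ◇^2□^0p → □^3◇^2p.
First-order correspondent: ∀x ∀y ∀z ((xR²y ∧ xR³z) → ∃w (y = w ∧ zR²w)).

∀x ∀y ∀z ((xR²y ∧ xR³z) → ∃w (y = w ∧ zR²w))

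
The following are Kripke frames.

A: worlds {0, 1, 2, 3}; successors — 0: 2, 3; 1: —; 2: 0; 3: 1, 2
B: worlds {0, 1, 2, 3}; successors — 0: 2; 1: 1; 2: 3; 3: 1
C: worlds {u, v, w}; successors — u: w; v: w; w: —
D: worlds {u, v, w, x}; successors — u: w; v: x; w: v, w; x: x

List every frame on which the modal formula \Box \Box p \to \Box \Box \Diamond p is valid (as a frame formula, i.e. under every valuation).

C

This is the axiom for a generalized confluence (Geach) condition; its first-order frame correspondent is \forall x \forall z (x R^2 z \to \exists w (x R^2 w \wedge zRw)).
A: fails — 0R²1 but no w with 0R²w and 1Rw.
B: fails — 0R²3 but no w with 0R²w and 3Rw.
C: holds.
D: fails — uR²v but no t with uR²t and vRt.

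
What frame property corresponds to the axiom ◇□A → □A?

the Euclidean property: ∀x ∀y ∀z (Rxy ∧ Rxz → Ryz)

Replacing A by ¬A and contraposing gives the equivalent schema ◇A → □◇A.
Suppose ◇A→□◇A is valid. Take Rxy, Rxz and set V(A)={y}. Then ◇A at x, so □◇A at x, so ◇A at z, so some w with Rzw has A; w=y, i.e. Rzy. By symmetry of the argument, Ryz.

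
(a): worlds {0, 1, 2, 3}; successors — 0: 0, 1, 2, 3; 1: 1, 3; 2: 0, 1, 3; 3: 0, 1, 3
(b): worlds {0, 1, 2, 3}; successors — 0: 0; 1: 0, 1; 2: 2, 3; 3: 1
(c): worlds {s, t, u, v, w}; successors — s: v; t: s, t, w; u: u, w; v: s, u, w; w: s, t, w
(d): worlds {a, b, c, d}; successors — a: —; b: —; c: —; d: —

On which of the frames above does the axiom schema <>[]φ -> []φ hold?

(d)

This is the axiom for the Euclidean property; its first-order frame correspondent is forall x forall y forall z (Rxy & Rxz -> Ryz).
(a): fails — R02 and R02 but not R22.
(b): fails — R10 and R11 but not R01.
(c): fails — Rsv and Rsv but not Rvv.
(d): ✓.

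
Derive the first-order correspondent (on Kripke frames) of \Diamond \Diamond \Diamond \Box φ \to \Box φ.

This is a Sahlqvist (Geach-type) schema ◇^3□^1φ → □^1◇^0φ.
First-order correspondent: \forall x \forall y \forall z ((x R^3 y \wedge xRz) \to \exists w (yRw \wedge z = w)).

\forall x \forall y \forall z ((x R^3 y \wedge xRz) \to \exists w (yRw \wedge z = w))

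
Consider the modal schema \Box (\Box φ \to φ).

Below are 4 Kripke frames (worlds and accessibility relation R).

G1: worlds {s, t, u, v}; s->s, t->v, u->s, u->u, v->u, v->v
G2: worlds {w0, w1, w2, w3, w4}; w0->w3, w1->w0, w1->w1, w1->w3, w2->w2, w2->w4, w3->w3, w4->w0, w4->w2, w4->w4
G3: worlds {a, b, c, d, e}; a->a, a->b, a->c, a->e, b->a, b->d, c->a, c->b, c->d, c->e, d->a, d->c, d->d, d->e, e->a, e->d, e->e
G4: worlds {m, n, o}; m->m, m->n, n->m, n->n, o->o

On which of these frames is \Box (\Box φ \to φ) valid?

Frame correspondent (Sahlqvist): \forall x \forall y (Rxy \to Ryy) — i.e. shift-reflexivity.
G1: ✓.
G2: fails — Rw1w0 but not Rw0w0.
G3: fails — Rdc but not Rcc.
G4: ✓.

G1, G4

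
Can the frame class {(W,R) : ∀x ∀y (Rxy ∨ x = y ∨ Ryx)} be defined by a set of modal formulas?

If a class were modally definable it would be closed under disjoint unions (Goldblatt–Thomason).
Take 3 disjoint single-world reflexive frames: each is trivially connected, but their disjoint union has 3 worlds with no edge between distinct components, so it is not connected.
So no modal formula (or set of formulas) defines exactly the connected frames.

Not definable by any modal formula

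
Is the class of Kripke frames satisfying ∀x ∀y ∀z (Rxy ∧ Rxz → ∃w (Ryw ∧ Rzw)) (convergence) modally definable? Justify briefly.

The condition is convergence. A defining modal formula is ◇□r → □◇r.

Definable; ◇□r → □◇r defines it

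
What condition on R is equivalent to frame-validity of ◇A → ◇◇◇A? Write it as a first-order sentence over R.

This is a Sahlqvist (Geach-type) schema ◇^1□^0A → □^0◇^3A.
Minimal-valuation argument: fix x; take any y with xR^1y and any z with xR^0z. Set V(A) to the set of worlds R-reachable from y in exactly 0 steps. Then □^0A holds at y, so the antecedent holds at x; validity forces ◇^3A at z, giving a w with zR^3w and yR^0w.
First-order correspondent: ∀x ∀y (xRy → ∃w (y = w ∧ xR³w)).

∀x ∀y (xRy → ∃w (y = w ∧ xR³w))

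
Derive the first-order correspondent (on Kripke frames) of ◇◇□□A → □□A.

This is a Sahlqvist (Geach-type) schema ◇^2□^2A → □^2◇^0A.
Minimal-valuation argument: fix x; take any y with xR^2y and any z with xR^2z. Set V(A) to the set of worlds R-reachable from y in exactly 2 steps. Then □^2A holds at y, so the antecedent holds at x; validity forces ◇^0A at z, giving a w with zR^0w and yR^2w.
First-order correspondent: ∀x ∀y ∀z ((xR²y ∧ xR²z) → ∃w (yR²w ∧ z = w)).

∀x ∀y ∀z ((xR²y ∧ xR²z) → ∃w (yR²w ∧ z = w))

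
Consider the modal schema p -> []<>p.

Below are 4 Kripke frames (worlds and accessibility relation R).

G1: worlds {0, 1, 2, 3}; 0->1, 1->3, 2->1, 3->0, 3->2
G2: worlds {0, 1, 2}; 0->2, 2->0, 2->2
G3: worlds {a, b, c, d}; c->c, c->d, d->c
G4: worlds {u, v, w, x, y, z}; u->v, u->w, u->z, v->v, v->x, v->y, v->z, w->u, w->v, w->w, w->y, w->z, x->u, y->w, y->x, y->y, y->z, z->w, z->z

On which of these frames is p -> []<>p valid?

The schema corresponds to symmetry: forall x forall y (Rxy -> Ryx).
G1: fails — R32 but not R23.
G2: condition met.
G3: condition met.
G4: fails — Ruv but not Rvu.
Valid on: G2, G3.

G2, G3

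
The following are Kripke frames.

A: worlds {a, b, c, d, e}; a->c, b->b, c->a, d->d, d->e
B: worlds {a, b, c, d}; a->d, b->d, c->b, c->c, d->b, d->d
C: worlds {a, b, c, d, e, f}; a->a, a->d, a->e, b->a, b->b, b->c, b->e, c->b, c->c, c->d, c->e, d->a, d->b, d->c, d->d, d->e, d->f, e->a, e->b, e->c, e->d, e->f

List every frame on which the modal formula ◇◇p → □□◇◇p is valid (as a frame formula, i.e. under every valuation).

Frame correspondent (Sahlqvist): ∀x ∀y ∀z ((xR²y ∧ xR²z) → ∃w (y = w ∧ zR²w)) — i.e. a generalized confluence (Geach) condition.
A: fails — dR²d, dR²e but no w with d=w and eR²w.
B: fails — cR²c, cR²b but no w with c=w and bR²w.
C: fails — aR²a, aR²f but no w with a=w and fR²w.

none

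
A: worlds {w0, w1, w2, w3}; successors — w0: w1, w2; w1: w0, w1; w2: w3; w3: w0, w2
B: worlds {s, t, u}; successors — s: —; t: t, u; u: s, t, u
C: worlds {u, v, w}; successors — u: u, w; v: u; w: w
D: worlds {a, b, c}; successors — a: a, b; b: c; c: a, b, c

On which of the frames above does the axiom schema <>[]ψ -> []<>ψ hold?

This is the axiom for convergence; its first-order frame correspondent is forall x forall y forall z (Rxy & Rxz -> exists w (Ryw & Rzw)).
A: fails — Rw0w1 and Rw0w2 but w1 and w2 have no common successor.
B: fails — Rut and Rus but t and s have no common successor.
C: condition met.
D: fails — Rab and Raa but b and a have no common successor.

C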